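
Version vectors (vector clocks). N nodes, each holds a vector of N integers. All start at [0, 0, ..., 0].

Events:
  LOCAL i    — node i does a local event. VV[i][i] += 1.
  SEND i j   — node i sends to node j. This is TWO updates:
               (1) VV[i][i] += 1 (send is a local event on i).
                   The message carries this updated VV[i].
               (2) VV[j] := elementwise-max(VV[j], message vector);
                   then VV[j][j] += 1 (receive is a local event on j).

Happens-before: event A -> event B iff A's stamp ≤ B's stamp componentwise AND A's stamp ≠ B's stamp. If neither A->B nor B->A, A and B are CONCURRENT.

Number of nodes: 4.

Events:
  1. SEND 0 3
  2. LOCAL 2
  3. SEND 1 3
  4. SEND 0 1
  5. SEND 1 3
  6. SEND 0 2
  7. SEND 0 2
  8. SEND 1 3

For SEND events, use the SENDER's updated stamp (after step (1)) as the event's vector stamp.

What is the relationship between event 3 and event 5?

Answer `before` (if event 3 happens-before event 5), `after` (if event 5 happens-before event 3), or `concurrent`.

Initial: VV[0]=[0, 0, 0, 0]
Initial: VV[1]=[0, 0, 0, 0]
Initial: VV[2]=[0, 0, 0, 0]
Initial: VV[3]=[0, 0, 0, 0]
Event 1: SEND 0->3: VV[0][0]++ -> VV[0]=[1, 0, 0, 0], msg_vec=[1, 0, 0, 0]; VV[3]=max(VV[3],msg_vec) then VV[3][3]++ -> VV[3]=[1, 0, 0, 1]
Event 2: LOCAL 2: VV[2][2]++ -> VV[2]=[0, 0, 1, 0]
Event 3: SEND 1->3: VV[1][1]++ -> VV[1]=[0, 1, 0, 0], msg_vec=[0, 1, 0, 0]; VV[3]=max(VV[3],msg_vec) then VV[3][3]++ -> VV[3]=[1, 1, 0, 2]
Event 4: SEND 0->1: VV[0][0]++ -> VV[0]=[2, 0, 0, 0], msg_vec=[2, 0, 0, 0]; VV[1]=max(VV[1],msg_vec) then VV[1][1]++ -> VV[1]=[2, 2, 0, 0]
Event 5: SEND 1->3: VV[1][1]++ -> VV[1]=[2, 3, 0, 0], msg_vec=[2, 3, 0, 0]; VV[3]=max(VV[3],msg_vec) then VV[3][3]++ -> VV[3]=[2, 3, 0, 3]
Event 6: SEND 0->2: VV[0][0]++ -> VV[0]=[3, 0, 0, 0], msg_vec=[3, 0, 0, 0]; VV[2]=max(VV[2],msg_vec) then VV[2][2]++ -> VV[2]=[3, 0, 2, 0]
Event 7: SEND 0->2: VV[0][0]++ -> VV[0]=[4, 0, 0, 0], msg_vec=[4, 0, 0, 0]; VV[2]=max(VV[2],msg_vec) then VV[2][2]++ -> VV[2]=[4, 0, 3, 0]
Event 8: SEND 1->3: VV[1][1]++ -> VV[1]=[2, 4, 0, 0], msg_vec=[2, 4, 0, 0]; VV[3]=max(VV[3],msg_vec) then VV[3][3]++ -> VV[3]=[2, 4, 0, 4]
Event 3 stamp: [0, 1, 0, 0]
Event 5 stamp: [2, 3, 0, 0]
[0, 1, 0, 0] <= [2, 3, 0, 0]? True
[2, 3, 0, 0] <= [0, 1, 0, 0]? False
Relation: before

Answer: before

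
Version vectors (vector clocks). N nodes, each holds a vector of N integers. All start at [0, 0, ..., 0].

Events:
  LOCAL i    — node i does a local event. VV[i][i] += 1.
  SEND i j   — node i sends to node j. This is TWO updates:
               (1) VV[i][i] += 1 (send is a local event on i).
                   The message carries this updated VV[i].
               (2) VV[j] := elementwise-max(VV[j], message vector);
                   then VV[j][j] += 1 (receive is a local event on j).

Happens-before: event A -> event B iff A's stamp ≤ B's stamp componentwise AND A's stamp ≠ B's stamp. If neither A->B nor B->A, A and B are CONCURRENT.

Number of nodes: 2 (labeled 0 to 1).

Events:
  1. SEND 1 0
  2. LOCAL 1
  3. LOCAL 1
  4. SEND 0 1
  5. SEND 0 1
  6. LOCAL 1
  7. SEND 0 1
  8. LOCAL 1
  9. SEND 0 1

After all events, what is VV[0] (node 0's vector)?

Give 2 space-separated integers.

Answer: 5 1

Derivation:
Initial: VV[0]=[0, 0]
Initial: VV[1]=[0, 0]
Event 1: SEND 1->0: VV[1][1]++ -> VV[1]=[0, 1], msg_vec=[0, 1]; VV[0]=max(VV[0],msg_vec) then VV[0][0]++ -> VV[0]=[1, 1]
Event 2: LOCAL 1: VV[1][1]++ -> VV[1]=[0, 2]
Event 3: LOCAL 1: VV[1][1]++ -> VV[1]=[0, 3]
Event 4: SEND 0->1: VV[0][0]++ -> VV[0]=[2, 1], msg_vec=[2, 1]; VV[1]=max(VV[1],msg_vec) then VV[1][1]++ -> VV[1]=[2, 4]
Event 5: SEND 0->1: VV[0][0]++ -> VV[0]=[3, 1], msg_vec=[3, 1]; VV[1]=max(VV[1],msg_vec) then VV[1][1]++ -> VV[1]=[3, 5]
Event 6: LOCAL 1: VV[1][1]++ -> VV[1]=[3, 6]
Event 7: SEND 0->1: VV[0][0]++ -> VV[0]=[4, 1], msg_vec=[4, 1]; VV[1]=max(VV[1],msg_vec) then VV[1][1]++ -> VV[1]=[4, 7]
Event 8: LOCAL 1: VV[1][1]++ -> VV[1]=[4, 8]
Event 9: SEND 0->1: VV[0][0]++ -> VV[0]=[5, 1], msg_vec=[5, 1]; VV[1]=max(VV[1],msg_vec) then VV[1][1]++ -> VV[1]=[5, 9]
Final vectors: VV[0]=[5, 1]; VV[1]=[5, 9]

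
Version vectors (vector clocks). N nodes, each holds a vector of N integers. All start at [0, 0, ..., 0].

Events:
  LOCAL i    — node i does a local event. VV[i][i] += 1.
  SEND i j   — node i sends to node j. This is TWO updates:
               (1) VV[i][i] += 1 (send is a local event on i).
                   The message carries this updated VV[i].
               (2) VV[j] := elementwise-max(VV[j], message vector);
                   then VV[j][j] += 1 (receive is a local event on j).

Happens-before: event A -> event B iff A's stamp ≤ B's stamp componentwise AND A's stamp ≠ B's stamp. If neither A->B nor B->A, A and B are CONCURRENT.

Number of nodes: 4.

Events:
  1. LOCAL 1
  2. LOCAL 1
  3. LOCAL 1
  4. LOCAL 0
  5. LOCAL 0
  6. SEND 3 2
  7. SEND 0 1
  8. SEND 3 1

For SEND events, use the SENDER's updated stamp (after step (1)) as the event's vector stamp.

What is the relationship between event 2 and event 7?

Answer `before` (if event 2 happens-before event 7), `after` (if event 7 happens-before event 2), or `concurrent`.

Answer: concurrent

Derivation:
Initial: VV[0]=[0, 0, 0, 0]
Initial: VV[1]=[0, 0, 0, 0]
Initial: VV[2]=[0, 0, 0, 0]
Initial: VV[3]=[0, 0, 0, 0]
Event 1: LOCAL 1: VV[1][1]++ -> VV[1]=[0, 1, 0, 0]
Event 2: LOCAL 1: VV[1][1]++ -> VV[1]=[0, 2, 0, 0]
Event 3: LOCAL 1: VV[1][1]++ -> VV[1]=[0, 3, 0, 0]
Event 4: LOCAL 0: VV[0][0]++ -> VV[0]=[1, 0, 0, 0]
Event 5: LOCAL 0: VV[0][0]++ -> VV[0]=[2, 0, 0, 0]
Event 6: SEND 3->2: VV[3][3]++ -> VV[3]=[0, 0, 0, 1], msg_vec=[0, 0, 0, 1]; VV[2]=max(VV[2],msg_vec) then VV[2][2]++ -> VV[2]=[0, 0, 1, 1]
Event 7: SEND 0->1: VV[0][0]++ -> VV[0]=[3, 0, 0, 0], msg_vec=[3, 0, 0, 0]; VV[1]=max(VV[1],msg_vec) then VV[1][1]++ -> VV[1]=[3, 4, 0, 0]
Event 8: SEND 3->1: VV[3][3]++ -> VV[3]=[0, 0, 0, 2], msg_vec=[0, 0, 0, 2]; VV[1]=max(VV[1],msg_vec) then VV[1][1]++ -> VV[1]=[3, 5, 0, 2]
Event 2 stamp: [0, 2, 0, 0]
Event 7 stamp: [3, 0, 0, 0]
[0, 2, 0, 0] <= [3, 0, 0, 0]? False
[3, 0, 0, 0] <= [0, 2, 0, 0]? False
Relation: concurrent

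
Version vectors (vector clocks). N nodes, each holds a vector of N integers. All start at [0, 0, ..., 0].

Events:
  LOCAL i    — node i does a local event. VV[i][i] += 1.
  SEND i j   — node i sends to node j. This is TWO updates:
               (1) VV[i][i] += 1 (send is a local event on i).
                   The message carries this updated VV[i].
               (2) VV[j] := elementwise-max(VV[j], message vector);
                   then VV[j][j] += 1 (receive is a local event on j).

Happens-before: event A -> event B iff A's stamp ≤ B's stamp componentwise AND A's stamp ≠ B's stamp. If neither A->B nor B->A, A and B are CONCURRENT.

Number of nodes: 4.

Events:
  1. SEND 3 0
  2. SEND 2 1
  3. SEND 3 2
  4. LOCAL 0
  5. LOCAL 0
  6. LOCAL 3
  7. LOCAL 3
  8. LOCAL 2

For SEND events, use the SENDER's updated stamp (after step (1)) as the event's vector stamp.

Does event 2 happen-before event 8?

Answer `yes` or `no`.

Initial: VV[0]=[0, 0, 0, 0]
Initial: VV[1]=[0, 0, 0, 0]
Initial: VV[2]=[0, 0, 0, 0]
Initial: VV[3]=[0, 0, 0, 0]
Event 1: SEND 3->0: VV[3][3]++ -> VV[3]=[0, 0, 0, 1], msg_vec=[0, 0, 0, 1]; VV[0]=max(VV[0],msg_vec) then VV[0][0]++ -> VV[0]=[1, 0, 0, 1]
Event 2: SEND 2->1: VV[2][2]++ -> VV[2]=[0, 0, 1, 0], msg_vec=[0, 0, 1, 0]; VV[1]=max(VV[1],msg_vec) then VV[1][1]++ -> VV[1]=[0, 1, 1, 0]
Event 3: SEND 3->2: VV[3][3]++ -> VV[3]=[0, 0, 0, 2], msg_vec=[0, 0, 0, 2]; VV[2]=max(VV[2],msg_vec) then VV[2][2]++ -> VV[2]=[0, 0, 2, 2]
Event 4: LOCAL 0: VV[0][0]++ -> VV[0]=[2, 0, 0, 1]
Event 5: LOCAL 0: VV[0][0]++ -> VV[0]=[3, 0, 0, 1]
Event 6: LOCAL 3: VV[3][3]++ -> VV[3]=[0, 0, 0, 3]
Event 7: LOCAL 3: VV[3][3]++ -> VV[3]=[0, 0, 0, 4]
Event 8: LOCAL 2: VV[2][2]++ -> VV[2]=[0, 0, 3, 2]
Event 2 stamp: [0, 0, 1, 0]
Event 8 stamp: [0, 0, 3, 2]
[0, 0, 1, 0] <= [0, 0, 3, 2]? True. Equal? False. Happens-before: True

Answer: yes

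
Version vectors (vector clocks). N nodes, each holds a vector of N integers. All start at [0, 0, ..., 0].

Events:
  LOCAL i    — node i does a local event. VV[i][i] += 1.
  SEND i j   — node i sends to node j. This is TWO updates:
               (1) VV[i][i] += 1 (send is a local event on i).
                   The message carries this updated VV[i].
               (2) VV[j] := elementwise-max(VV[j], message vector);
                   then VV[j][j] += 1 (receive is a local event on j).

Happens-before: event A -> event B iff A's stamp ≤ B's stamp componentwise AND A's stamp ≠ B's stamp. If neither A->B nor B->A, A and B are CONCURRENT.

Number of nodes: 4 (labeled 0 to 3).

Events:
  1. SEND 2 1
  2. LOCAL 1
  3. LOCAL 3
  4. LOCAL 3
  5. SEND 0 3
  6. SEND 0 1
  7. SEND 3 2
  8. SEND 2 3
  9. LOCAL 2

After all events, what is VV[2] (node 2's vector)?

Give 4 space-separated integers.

Answer: 1 0 4 4

Derivation:
Initial: VV[0]=[0, 0, 0, 0]
Initial: VV[1]=[0, 0, 0, 0]
Initial: VV[2]=[0, 0, 0, 0]
Initial: VV[3]=[0, 0, 0, 0]
Event 1: SEND 2->1: VV[2][2]++ -> VV[2]=[0, 0, 1, 0], msg_vec=[0, 0, 1, 0]; VV[1]=max(VV[1],msg_vec) then VV[1][1]++ -> VV[1]=[0, 1, 1, 0]
Event 2: LOCAL 1: VV[1][1]++ -> VV[1]=[0, 2, 1, 0]
Event 3: LOCAL 3: VV[3][3]++ -> VV[3]=[0, 0, 0, 1]
Event 4: LOCAL 3: VV[3][3]++ -> VV[3]=[0, 0, 0, 2]
Event 5: SEND 0->3: VV[0][0]++ -> VV[0]=[1, 0, 0, 0], msg_vec=[1, 0, 0, 0]; VV[3]=max(VV[3],msg_vec) then VV[3][3]++ -> VV[3]=[1, 0, 0, 3]
Event 6: SEND 0->1: VV[0][0]++ -> VV[0]=[2, 0, 0, 0], msg_vec=[2, 0, 0, 0]; VV[1]=max(VV[1],msg_vec) then VV[1][1]++ -> VV[1]=[2, 3, 1, 0]
Event 7: SEND 3->2: VV[3][3]++ -> VV[3]=[1, 0, 0, 4], msg_vec=[1, 0, 0, 4]; VV[2]=max(VV[2],msg_vec) then VV[2][2]++ -> VV[2]=[1, 0, 2, 4]
Event 8: SEND 2->3: VV[2][2]++ -> VV[2]=[1, 0, 3, 4], msg_vec=[1, 0, 3, 4]; VV[3]=max(VV[3],msg_vec) then VV[3][3]++ -> VV[3]=[1, 0, 3, 5]
Event 9: LOCAL 2: VV[2][2]++ -> VV[2]=[1, 0, 4, 4]
Final vectors: VV[0]=[2, 0, 0, 0]; VV[1]=[2, 3, 1, 0]; VV[2]=[1, 0, 4, 4]; VV[3]=[1, 0, 3, 5]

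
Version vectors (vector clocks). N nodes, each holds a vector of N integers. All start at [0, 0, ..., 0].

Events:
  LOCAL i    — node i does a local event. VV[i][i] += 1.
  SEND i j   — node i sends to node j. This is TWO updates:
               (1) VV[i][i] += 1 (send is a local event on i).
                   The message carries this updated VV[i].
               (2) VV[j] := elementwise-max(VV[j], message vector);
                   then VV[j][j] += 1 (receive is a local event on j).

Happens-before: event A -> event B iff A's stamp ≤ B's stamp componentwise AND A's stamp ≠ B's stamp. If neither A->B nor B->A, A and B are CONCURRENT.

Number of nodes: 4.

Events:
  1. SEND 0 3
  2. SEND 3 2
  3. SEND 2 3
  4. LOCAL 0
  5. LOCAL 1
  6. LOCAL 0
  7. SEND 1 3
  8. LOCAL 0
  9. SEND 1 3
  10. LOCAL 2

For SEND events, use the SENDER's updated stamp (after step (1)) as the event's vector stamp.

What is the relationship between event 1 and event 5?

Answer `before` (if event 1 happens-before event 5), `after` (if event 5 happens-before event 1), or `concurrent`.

Initial: VV[0]=[0, 0, 0, 0]
Initial: VV[1]=[0, 0, 0, 0]
Initial: VV[2]=[0, 0, 0, 0]
Initial: VV[3]=[0, 0, 0, 0]
Event 1: SEND 0->3: VV[0][0]++ -> VV[0]=[1, 0, 0, 0], msg_vec=[1, 0, 0, 0]; VV[3]=max(VV[3],msg_vec) then VV[3][3]++ -> VV[3]=[1, 0, 0, 1]
Event 2: SEND 3->2: VV[3][3]++ -> VV[3]=[1, 0, 0, 2], msg_vec=[1, 0, 0, 2]; VV[2]=max(VV[2],msg_vec) then VV[2][2]++ -> VV[2]=[1, 0, 1, 2]
Event 3: SEND 2->3: VV[2][2]++ -> VV[2]=[1, 0, 2, 2], msg_vec=[1, 0, 2, 2]; VV[3]=max(VV[3],msg_vec) then VV[3][3]++ -> VV[3]=[1, 0, 2, 3]
Event 4: LOCAL 0: VV[0][0]++ -> VV[0]=[2, 0, 0, 0]
Event 5: LOCAL 1: VV[1][1]++ -> VV[1]=[0, 1, 0, 0]
Event 6: LOCAL 0: VV[0][0]++ -> VV[0]=[3, 0, 0, 0]
Event 7: SEND 1->3: VV[1][1]++ -> VV[1]=[0, 2, 0, 0], msg_vec=[0, 2, 0, 0]; VV[3]=max(VV[3],msg_vec) then VV[3][3]++ -> VV[3]=[1, 2, 2, 4]
Event 8: LOCAL 0: VV[0][0]++ -> VV[0]=[4, 0, 0, 0]
Event 9: SEND 1->3: VV[1][1]++ -> VV[1]=[0, 3, 0, 0], msg_vec=[0, 3, 0, 0]; VV[3]=max(VV[3],msg_vec) then VV[3][3]++ -> VV[3]=[1, 3, 2, 5]
Event 10: LOCAL 2: VV[2][2]++ -> VV[2]=[1, 0, 3, 2]
Event 1 stamp: [1, 0, 0, 0]
Event 5 stamp: [0, 1, 0, 0]
[1, 0, 0, 0] <= [0, 1, 0, 0]? False
[0, 1, 0, 0] <= [1, 0, 0, 0]? False
Relation: concurrent

Answer: concurrent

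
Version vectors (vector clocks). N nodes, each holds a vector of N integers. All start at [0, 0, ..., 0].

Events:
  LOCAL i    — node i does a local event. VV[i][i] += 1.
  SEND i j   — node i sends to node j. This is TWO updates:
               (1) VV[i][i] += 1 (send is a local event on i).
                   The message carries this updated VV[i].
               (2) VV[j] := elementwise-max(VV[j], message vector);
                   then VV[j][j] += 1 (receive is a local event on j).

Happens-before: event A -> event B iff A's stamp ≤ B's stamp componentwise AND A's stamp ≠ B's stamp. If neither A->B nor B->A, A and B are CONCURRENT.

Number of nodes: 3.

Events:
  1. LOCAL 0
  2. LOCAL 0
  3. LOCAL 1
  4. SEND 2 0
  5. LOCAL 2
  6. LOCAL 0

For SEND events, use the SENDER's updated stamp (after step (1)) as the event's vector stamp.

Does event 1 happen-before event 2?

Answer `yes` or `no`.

Answer: yes

Derivation:
Initial: VV[0]=[0, 0, 0]
Initial: VV[1]=[0, 0, 0]
Initial: VV[2]=[0, 0, 0]
Event 1: LOCAL 0: VV[0][0]++ -> VV[0]=[1, 0, 0]
Event 2: LOCAL 0: VV[0][0]++ -> VV[0]=[2, 0, 0]
Event 3: LOCAL 1: VV[1][1]++ -> VV[1]=[0, 1, 0]
Event 4: SEND 2->0: VV[2][2]++ -> VV[2]=[0, 0, 1], msg_vec=[0, 0, 1]; VV[0]=max(VV[0],msg_vec) then VV[0][0]++ -> VV[0]=[3, 0, 1]
Event 5: LOCAL 2: VV[2][2]++ -> VV[2]=[0, 0, 2]
Event 6: LOCAL 0: VV[0][0]++ -> VV[0]=[4, 0, 1]
Event 1 stamp: [1, 0, 0]
Event 2 stamp: [2, 0, 0]
[1, 0, 0] <= [2, 0, 0]? True. Equal? False. Happens-before: True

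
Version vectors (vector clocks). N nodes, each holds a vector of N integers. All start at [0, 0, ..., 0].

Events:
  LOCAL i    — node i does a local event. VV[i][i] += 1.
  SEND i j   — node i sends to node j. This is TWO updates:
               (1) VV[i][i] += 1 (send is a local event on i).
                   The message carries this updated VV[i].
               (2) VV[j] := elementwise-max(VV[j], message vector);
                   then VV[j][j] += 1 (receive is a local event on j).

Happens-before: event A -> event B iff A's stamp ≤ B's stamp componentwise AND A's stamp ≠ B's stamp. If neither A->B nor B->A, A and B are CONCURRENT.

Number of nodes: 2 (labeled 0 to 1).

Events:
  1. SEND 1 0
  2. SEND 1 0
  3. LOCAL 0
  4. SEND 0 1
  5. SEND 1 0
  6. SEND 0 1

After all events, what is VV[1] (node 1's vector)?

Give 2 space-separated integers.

Initial: VV[0]=[0, 0]
Initial: VV[1]=[0, 0]
Event 1: SEND 1->0: VV[1][1]++ -> VV[1]=[0, 1], msg_vec=[0, 1]; VV[0]=max(VV[0],msg_vec) then VV[0][0]++ -> VV[0]=[1, 1]
Event 2: SEND 1->0: VV[1][1]++ -> VV[1]=[0, 2], msg_vec=[0, 2]; VV[0]=max(VV[0],msg_vec) then VV[0][0]++ -> VV[0]=[2, 2]
Event 3: LOCAL 0: VV[0][0]++ -> VV[0]=[3, 2]
Event 4: SEND 0->1: VV[0][0]++ -> VV[0]=[4, 2], msg_vec=[4, 2]; VV[1]=max(VV[1],msg_vec) then VV[1][1]++ -> VV[1]=[4, 3]
Event 5: SEND 1->0: VV[1][1]++ -> VV[1]=[4, 4], msg_vec=[4, 4]; VV[0]=max(VV[0],msg_vec) then VV[0][0]++ -> VV[0]=[5, 4]
Event 6: SEND 0->1: VV[0][0]++ -> VV[0]=[6, 4], msg_vec=[6, 4]; VV[1]=max(VV[1],msg_vec) then VV[1][1]++ -> VV[1]=[6, 5]
Final vectors: VV[0]=[6, 4]; VV[1]=[6, 5]

Answer: 6 5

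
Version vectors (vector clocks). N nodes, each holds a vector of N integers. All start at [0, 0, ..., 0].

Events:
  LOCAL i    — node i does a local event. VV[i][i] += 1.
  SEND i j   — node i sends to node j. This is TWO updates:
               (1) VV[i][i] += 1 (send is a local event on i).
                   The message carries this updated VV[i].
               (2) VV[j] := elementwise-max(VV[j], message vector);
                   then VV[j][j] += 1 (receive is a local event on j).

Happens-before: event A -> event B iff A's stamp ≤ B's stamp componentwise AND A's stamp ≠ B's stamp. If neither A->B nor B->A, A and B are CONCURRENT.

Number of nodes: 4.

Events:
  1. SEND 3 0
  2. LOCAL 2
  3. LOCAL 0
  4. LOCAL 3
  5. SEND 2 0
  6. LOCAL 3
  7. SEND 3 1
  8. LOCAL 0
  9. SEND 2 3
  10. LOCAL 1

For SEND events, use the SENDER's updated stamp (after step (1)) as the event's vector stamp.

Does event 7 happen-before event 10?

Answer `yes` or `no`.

Answer: yes

Derivation:
Initial: VV[0]=[0, 0, 0, 0]
Initial: VV[1]=[0, 0, 0, 0]
Initial: VV[2]=[0, 0, 0, 0]
Initial: VV[3]=[0, 0, 0, 0]
Event 1: SEND 3->0: VV[3][3]++ -> VV[3]=[0, 0, 0, 1], msg_vec=[0, 0, 0, 1]; VV[0]=max(VV[0],msg_vec) then VV[0][0]++ -> VV[0]=[1, 0, 0, 1]
Event 2: LOCAL 2: VV[2][2]++ -> VV[2]=[0, 0, 1, 0]
Event 3: LOCAL 0: VV[0][0]++ -> VV[0]=[2, 0, 0, 1]
Event 4: LOCAL 3: VV[3][3]++ -> VV[3]=[0, 0, 0, 2]
Event 5: SEND 2->0: VV[2][2]++ -> VV[2]=[0, 0, 2, 0], msg_vec=[0, 0, 2, 0]; VV[0]=max(VV[0],msg_vec) then VV[0][0]++ -> VV[0]=[3, 0, 2, 1]
Event 6: LOCAL 3: VV[3][3]++ -> VV[3]=[0, 0, 0, 3]
Event 7: SEND 3->1: VV[3][3]++ -> VV[3]=[0, 0, 0, 4], msg_vec=[0, 0, 0, 4]; VV[1]=max(VV[1],msg_vec) then VV[1][1]++ -> VV[1]=[0, 1, 0, 4]
Event 8: LOCAL 0: VV[0][0]++ -> VV[0]=[4, 0, 2, 1]
Event 9: SEND 2->3: VV[2][2]++ -> VV[2]=[0, 0, 3, 0], msg_vec=[0, 0, 3, 0]; VV[3]=max(VV[3],msg_vec) then VV[3][3]++ -> VV[3]=[0, 0, 3, 5]
Event 10: LOCAL 1: VV[1][1]++ -> VV[1]=[0, 2, 0, 4]
Event 7 stamp: [0, 0, 0, 4]
Event 10 stamp: [0, 2, 0, 4]
[0, 0, 0, 4] <= [0, 2, 0, 4]? True. Equal? False. Happens-before: True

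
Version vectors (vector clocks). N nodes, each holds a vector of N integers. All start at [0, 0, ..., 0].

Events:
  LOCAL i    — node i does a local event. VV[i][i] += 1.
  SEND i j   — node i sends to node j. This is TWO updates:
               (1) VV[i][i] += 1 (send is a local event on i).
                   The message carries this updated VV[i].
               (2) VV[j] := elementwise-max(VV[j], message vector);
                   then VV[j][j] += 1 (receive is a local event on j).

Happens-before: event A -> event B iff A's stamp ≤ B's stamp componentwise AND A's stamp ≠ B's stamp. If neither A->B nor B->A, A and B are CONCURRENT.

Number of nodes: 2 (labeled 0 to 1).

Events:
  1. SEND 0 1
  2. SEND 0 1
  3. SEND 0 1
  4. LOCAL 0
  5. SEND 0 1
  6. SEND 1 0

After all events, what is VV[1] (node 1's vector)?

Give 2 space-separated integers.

Answer: 5 5

Derivation:
Initial: VV[0]=[0, 0]
Initial: VV[1]=[0, 0]
Event 1: SEND 0->1: VV[0][0]++ -> VV[0]=[1, 0], msg_vec=[1, 0]; VV[1]=max(VV[1],msg_vec) then VV[1][1]++ -> VV[1]=[1, 1]
Event 2: SEND 0->1: VV[0][0]++ -> VV[0]=[2, 0], msg_vec=[2, 0]; VV[1]=max(VV[1],msg_vec) then VV[1][1]++ -> VV[1]=[2, 2]
Event 3: SEND 0->1: VV[0][0]++ -> VV[0]=[3, 0], msg_vec=[3, 0]; VV[1]=max(VV[1],msg_vec) then VV[1][1]++ -> VV[1]=[3, 3]
Event 4: LOCAL 0: VV[0][0]++ -> VV[0]=[4, 0]
Event 5: SEND 0->1: VV[0][0]++ -> VV[0]=[5, 0], msg_vec=[5, 0]; VV[1]=max(VV[1],msg_vec) then VV[1][1]++ -> VV[1]=[5, 4]
Event 6: SEND 1->0: VV[1][1]++ -> VV[1]=[5, 5], msg_vec=[5, 5]; VV[0]=max(VV[0],msg_vec) then VV[0][0]++ -> VV[0]=[6, 5]
Final vectors: VV[0]=[6, 5]; VV[1]=[5, 5]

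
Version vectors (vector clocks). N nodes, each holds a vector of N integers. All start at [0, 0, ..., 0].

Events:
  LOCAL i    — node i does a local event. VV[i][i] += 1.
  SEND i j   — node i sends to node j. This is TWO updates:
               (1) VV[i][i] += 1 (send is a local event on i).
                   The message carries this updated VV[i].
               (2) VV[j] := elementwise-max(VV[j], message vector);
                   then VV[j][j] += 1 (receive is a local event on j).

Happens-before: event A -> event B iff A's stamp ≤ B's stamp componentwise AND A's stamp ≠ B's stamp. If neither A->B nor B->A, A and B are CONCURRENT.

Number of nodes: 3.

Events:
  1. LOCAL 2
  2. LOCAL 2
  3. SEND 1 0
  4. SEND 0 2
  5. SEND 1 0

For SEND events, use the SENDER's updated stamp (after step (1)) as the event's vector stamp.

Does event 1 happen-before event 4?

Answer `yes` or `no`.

Answer: no

Derivation:
Initial: VV[0]=[0, 0, 0]
Initial: VV[1]=[0, 0, 0]
Initial: VV[2]=[0, 0, 0]
Event 1: LOCAL 2: VV[2][2]++ -> VV[2]=[0, 0, 1]
Event 2: LOCAL 2: VV[2][2]++ -> VV[2]=[0, 0, 2]
Event 3: SEND 1->0: VV[1][1]++ -> VV[1]=[0, 1, 0], msg_vec=[0, 1, 0]; VV[0]=max(VV[0],msg_vec) then VV[0][0]++ -> VV[0]=[1, 1, 0]
Event 4: SEND 0->2: VV[0][0]++ -> VV[0]=[2, 1, 0], msg_vec=[2, 1, 0]; VV[2]=max(VV[2],msg_vec) then VV[2][2]++ -> VV[2]=[2, 1, 3]
Event 5: SEND 1->0: VV[1][1]++ -> VV[1]=[0, 2, 0], msg_vec=[0, 2, 0]; VV[0]=max(VV[0],msg_vec) then VV[0][0]++ -> VV[0]=[3, 2, 0]
Event 1 stamp: [0, 0, 1]
Event 4 stamp: [2, 1, 0]
[0, 0, 1] <= [2, 1, 0]? False. Equal? False. Happens-before: False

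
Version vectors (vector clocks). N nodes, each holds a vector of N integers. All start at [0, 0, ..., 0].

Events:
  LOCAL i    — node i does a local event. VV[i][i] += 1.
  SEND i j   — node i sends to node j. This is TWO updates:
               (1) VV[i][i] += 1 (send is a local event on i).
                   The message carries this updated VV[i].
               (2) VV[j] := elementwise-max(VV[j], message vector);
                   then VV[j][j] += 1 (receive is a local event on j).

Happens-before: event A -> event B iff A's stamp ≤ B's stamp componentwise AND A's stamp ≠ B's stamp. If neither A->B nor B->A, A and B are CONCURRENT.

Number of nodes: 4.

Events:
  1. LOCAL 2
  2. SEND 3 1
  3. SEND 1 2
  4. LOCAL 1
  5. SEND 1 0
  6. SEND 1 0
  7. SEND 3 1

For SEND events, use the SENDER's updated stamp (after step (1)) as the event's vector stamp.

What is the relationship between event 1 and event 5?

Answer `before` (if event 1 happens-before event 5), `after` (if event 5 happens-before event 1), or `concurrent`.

Answer: concurrent

Derivation:
Initial: VV[0]=[0, 0, 0, 0]
Initial: VV[1]=[0, 0, 0, 0]
Initial: VV[2]=[0, 0, 0, 0]
Initial: VV[3]=[0, 0, 0, 0]
Event 1: LOCAL 2: VV[2][2]++ -> VV[2]=[0, 0, 1, 0]
Event 2: SEND 3->1: VV[3][3]++ -> VV[3]=[0, 0, 0, 1], msg_vec=[0, 0, 0, 1]; VV[1]=max(VV[1],msg_vec) then VV[1][1]++ -> VV[1]=[0, 1, 0, 1]
Event 3: SEND 1->2: VV[1][1]++ -> VV[1]=[0, 2, 0, 1], msg_vec=[0, 2, 0, 1]; VV[2]=max(VV[2],msg_vec) then VV[2][2]++ -> VV[2]=[0, 2, 2, 1]
Event 4: LOCAL 1: VV[1][1]++ -> VV[1]=[0, 3, 0, 1]
Event 5: SEND 1->0: VV[1][1]++ -> VV[1]=[0, 4, 0, 1], msg_vec=[0, 4, 0, 1]; VV[0]=max(VV[0],msg_vec) then VV[0][0]++ -> VV[0]=[1, 4, 0, 1]
Event 6: SEND 1->0: VV[1][1]++ -> VV[1]=[0, 5, 0, 1], msg_vec=[0, 5, 0, 1]; VV[0]=max(VV[0],msg_vec) then VV[0][0]++ -> VV[0]=[2, 5, 0, 1]
Event 7: SEND 3->1: VV[3][3]++ -> VV[3]=[0, 0, 0, 2], msg_vec=[0, 0, 0, 2]; VV[1]=max(VV[1],msg_vec) then VV[1][1]++ -> VV[1]=[0, 6, 0, 2]
Event 1 stamp: [0, 0, 1, 0]
Event 5 stamp: [0, 4, 0, 1]
[0, 0, 1, 0] <= [0, 4, 0, 1]? False
[0, 4, 0, 1] <= [0, 0, 1, 0]? False
Relation: concurrent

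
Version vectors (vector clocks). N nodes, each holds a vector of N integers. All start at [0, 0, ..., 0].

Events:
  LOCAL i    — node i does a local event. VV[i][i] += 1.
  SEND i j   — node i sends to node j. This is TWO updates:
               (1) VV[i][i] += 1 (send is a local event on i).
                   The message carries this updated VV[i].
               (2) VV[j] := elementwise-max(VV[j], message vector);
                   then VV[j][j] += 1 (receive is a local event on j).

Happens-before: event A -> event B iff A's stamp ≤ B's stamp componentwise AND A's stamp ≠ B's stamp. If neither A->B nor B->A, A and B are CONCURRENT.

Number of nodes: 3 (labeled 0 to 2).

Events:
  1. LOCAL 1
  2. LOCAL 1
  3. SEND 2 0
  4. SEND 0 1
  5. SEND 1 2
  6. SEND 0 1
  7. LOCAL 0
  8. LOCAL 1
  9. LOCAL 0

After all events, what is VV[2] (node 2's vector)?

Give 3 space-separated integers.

Initial: VV[0]=[0, 0, 0]
Initial: VV[1]=[0, 0, 0]
Initial: VV[2]=[0, 0, 0]
Event 1: LOCAL 1: VV[1][1]++ -> VV[1]=[0, 1, 0]
Event 2: LOCAL 1: VV[1][1]++ -> VV[1]=[0, 2, 0]
Event 3: SEND 2->0: VV[2][2]++ -> VV[2]=[0, 0, 1], msg_vec=[0, 0, 1]; VV[0]=max(VV[0],msg_vec) then VV[0][0]++ -> VV[0]=[1, 0, 1]
Event 4: SEND 0->1: VV[0][0]++ -> VV[0]=[2, 0, 1], msg_vec=[2, 0, 1]; VV[1]=max(VV[1],msg_vec) then VV[1][1]++ -> VV[1]=[2, 3, 1]
Event 5: SEND 1->2: VV[1][1]++ -> VV[1]=[2, 4, 1], msg_vec=[2, 4, 1]; VV[2]=max(VV[2],msg_vec) then VV[2][2]++ -> VV[2]=[2, 4, 2]
Event 6: SEND 0->1: VV[0][0]++ -> VV[0]=[3, 0, 1], msg_vec=[3, 0, 1]; VV[1]=max(VV[1],msg_vec) then VV[1][1]++ -> VV[1]=[3, 5, 1]
Event 7: LOCAL 0: VV[0][0]++ -> VV[0]=[4, 0, 1]
Event 8: LOCAL 1: VV[1][1]++ -> VV[1]=[3, 6, 1]
Event 9: LOCAL 0: VV[0][0]++ -> VV[0]=[5, 0, 1]
Final vectors: VV[0]=[5, 0, 1]; VV[1]=[3, 6, 1]; VV[2]=[2, 4, 2]

Answer: 2 4 2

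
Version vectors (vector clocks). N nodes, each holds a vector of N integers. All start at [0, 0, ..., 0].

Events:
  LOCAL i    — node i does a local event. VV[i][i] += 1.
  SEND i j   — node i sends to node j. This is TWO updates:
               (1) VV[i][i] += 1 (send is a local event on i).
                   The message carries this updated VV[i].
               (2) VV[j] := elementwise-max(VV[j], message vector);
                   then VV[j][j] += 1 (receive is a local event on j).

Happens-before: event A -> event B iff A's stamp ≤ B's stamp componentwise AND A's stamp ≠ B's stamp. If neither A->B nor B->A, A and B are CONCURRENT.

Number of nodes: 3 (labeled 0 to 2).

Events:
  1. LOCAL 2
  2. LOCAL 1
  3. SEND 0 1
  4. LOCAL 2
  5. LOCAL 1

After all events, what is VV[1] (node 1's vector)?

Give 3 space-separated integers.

Answer: 1 3 0

Derivation:
Initial: VV[0]=[0, 0, 0]
Initial: VV[1]=[0, 0, 0]
Initial: VV[2]=[0, 0, 0]
Event 1: LOCAL 2: VV[2][2]++ -> VV[2]=[0, 0, 1]
Event 2: LOCAL 1: VV[1][1]++ -> VV[1]=[0, 1, 0]
Event 3: SEND 0->1: VV[0][0]++ -> VV[0]=[1, 0, 0], msg_vec=[1, 0, 0]; VV[1]=max(VV[1],msg_vec) then VV[1][1]++ -> VV[1]=[1, 2, 0]
Event 4: LOCAL 2: VV[2][2]++ -> VV[2]=[0, 0, 2]
Event 5: LOCAL 1: VV[1][1]++ -> VV[1]=[1, 3, 0]
Final vectors: VV[0]=[1, 0, 0]; VV[1]=[1, 3, 0]; VV[2]=[0, 0, 2]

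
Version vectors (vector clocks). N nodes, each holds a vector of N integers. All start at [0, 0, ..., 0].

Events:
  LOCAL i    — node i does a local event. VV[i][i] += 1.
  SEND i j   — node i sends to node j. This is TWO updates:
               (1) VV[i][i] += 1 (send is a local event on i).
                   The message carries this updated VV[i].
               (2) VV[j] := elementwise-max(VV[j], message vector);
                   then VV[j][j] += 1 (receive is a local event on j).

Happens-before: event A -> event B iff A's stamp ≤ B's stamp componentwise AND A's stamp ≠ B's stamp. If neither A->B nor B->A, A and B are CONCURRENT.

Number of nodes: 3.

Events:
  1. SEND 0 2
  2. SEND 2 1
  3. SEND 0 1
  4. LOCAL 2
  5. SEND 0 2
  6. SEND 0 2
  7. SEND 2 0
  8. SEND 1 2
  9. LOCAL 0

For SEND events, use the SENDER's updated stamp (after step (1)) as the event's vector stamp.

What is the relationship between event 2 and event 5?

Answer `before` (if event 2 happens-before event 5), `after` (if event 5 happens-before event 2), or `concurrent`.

Answer: concurrent

Derivation:
Initial: VV[0]=[0, 0, 0]
Initial: VV[1]=[0, 0, 0]
Initial: VV[2]=[0, 0, 0]
Event 1: SEND 0->2: VV[0][0]++ -> VV[0]=[1, 0, 0], msg_vec=[1, 0, 0]; VV[2]=max(VV[2],msg_vec) then VV[2][2]++ -> VV[2]=[1, 0, 1]
Event 2: SEND 2->1: VV[2][2]++ -> VV[2]=[1, 0, 2], msg_vec=[1, 0, 2]; VV[1]=max(VV[1],msg_vec) then VV[1][1]++ -> VV[1]=[1, 1, 2]
Event 3: SEND 0->1: VV[0][0]++ -> VV[0]=[2, 0, 0], msg_vec=[2, 0, 0]; VV[1]=max(VV[1],msg_vec) then VV[1][1]++ -> VV[1]=[2, 2, 2]
Event 4: LOCAL 2: VV[2][2]++ -> VV[2]=[1, 0, 3]
Event 5: SEND 0->2: VV[0][0]++ -> VV[0]=[3, 0, 0], msg_vec=[3, 0, 0]; VV[2]=max(VV[2],msg_vec) then VV[2][2]++ -> VV[2]=[3, 0, 4]
Event 6: SEND 0->2: VV[0][0]++ -> VV[0]=[4, 0, 0], msg_vec=[4, 0, 0]; VV[2]=max(VV[2],msg_vec) then VV[2][2]++ -> VV[2]=[4, 0, 5]
Event 7: SEND 2->0: VV[2][2]++ -> VV[2]=[4, 0, 6], msg_vec=[4, 0, 6]; VV[0]=max(VV[0],msg_vec) then VV[0][0]++ -> VV[0]=[5, 0, 6]
Event 8: SEND 1->2: VV[1][1]++ -> VV[1]=[2, 3, 2], msg_vec=[2, 3, 2]; VV[2]=max(VV[2],msg_vec) then VV[2][2]++ -> VV[2]=[4, 3, 7]
Event 9: LOCAL 0: VV[0][0]++ -> VV[0]=[6, 0, 6]
Event 2 stamp: [1, 0, 2]
Event 5 stamp: [3, 0, 0]
[1, 0, 2] <= [3, 0, 0]? False
[3, 0, 0] <= [1, 0, 2]? False
Relation: concurrent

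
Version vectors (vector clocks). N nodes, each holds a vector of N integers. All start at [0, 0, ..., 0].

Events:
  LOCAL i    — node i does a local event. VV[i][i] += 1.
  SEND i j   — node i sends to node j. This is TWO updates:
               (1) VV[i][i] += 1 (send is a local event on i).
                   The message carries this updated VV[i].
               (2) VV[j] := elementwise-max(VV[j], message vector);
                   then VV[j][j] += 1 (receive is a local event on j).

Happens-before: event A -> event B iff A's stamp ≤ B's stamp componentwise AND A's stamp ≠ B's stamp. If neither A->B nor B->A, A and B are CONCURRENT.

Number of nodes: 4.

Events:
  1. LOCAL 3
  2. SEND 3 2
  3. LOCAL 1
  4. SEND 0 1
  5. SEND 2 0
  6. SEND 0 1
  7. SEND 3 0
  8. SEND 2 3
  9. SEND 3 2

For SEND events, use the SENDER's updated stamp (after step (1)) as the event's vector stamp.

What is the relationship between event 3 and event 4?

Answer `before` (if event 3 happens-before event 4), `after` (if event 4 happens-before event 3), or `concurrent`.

Answer: concurrent

Derivation:
Initial: VV[0]=[0, 0, 0, 0]
Initial: VV[1]=[0, 0, 0, 0]
Initial: VV[2]=[0, 0, 0, 0]
Initial: VV[3]=[0, 0, 0, 0]
Event 1: LOCAL 3: VV[3][3]++ -> VV[3]=[0, 0, 0, 1]
Event 2: SEND 3->2: VV[3][3]++ -> VV[3]=[0, 0, 0, 2], msg_vec=[0, 0, 0, 2]; VV[2]=max(VV[2],msg_vec) then VV[2][2]++ -> VV[2]=[0, 0, 1, 2]
Event 3: LOCAL 1: VV[1][1]++ -> VV[1]=[0, 1, 0, 0]
Event 4: SEND 0->1: VV[0][0]++ -> VV[0]=[1, 0, 0, 0], msg_vec=[1, 0, 0, 0]; VV[1]=max(VV[1],msg_vec) then VV[1][1]++ -> VV[1]=[1, 2, 0, 0]
Event 5: SEND 2->0: VV[2][2]++ -> VV[2]=[0, 0, 2, 2], msg_vec=[0, 0, 2, 2]; VV[0]=max(VV[0],msg_vec) then VV[0][0]++ -> VV[0]=[2, 0, 2, 2]
Event 6: SEND 0->1: VV[0][0]++ -> VV[0]=[3, 0, 2, 2], msg_vec=[3, 0, 2, 2]; VV[1]=max(VV[1],msg_vec) then VV[1][1]++ -> VV[1]=[3, 3, 2, 2]
Event 7: SEND 3->0: VV[3][3]++ -> VV[3]=[0, 0, 0, 3], msg_vec=[0, 0, 0, 3]; VV[0]=max(VV[0],msg_vec) then VV[0][0]++ -> VV[0]=[4, 0, 2, 3]
Event 8: SEND 2->3: VV[2][2]++ -> VV[2]=[0, 0, 3, 2], msg_vec=[0, 0, 3, 2]; VV[3]=max(VV[3],msg_vec) then VV[3][3]++ -> VV[3]=[0, 0, 3, 4]
Event 9: SEND 3->2: VV[3][3]++ -> VV[3]=[0, 0, 3, 5], msg_vec=[0, 0, 3, 5]; VV[2]=max(VV[2],msg_vec) then VV[2][2]++ -> VV[2]=[0, 0, 4, 5]
Event 3 stamp: [0, 1, 0, 0]
Event 4 stamp: [1, 0, 0, 0]
[0, 1, 0, 0] <= [1, 0, 0, 0]? False
[1, 0, 0, 0] <= [0, 1, 0, 0]? False
Relation: concurrent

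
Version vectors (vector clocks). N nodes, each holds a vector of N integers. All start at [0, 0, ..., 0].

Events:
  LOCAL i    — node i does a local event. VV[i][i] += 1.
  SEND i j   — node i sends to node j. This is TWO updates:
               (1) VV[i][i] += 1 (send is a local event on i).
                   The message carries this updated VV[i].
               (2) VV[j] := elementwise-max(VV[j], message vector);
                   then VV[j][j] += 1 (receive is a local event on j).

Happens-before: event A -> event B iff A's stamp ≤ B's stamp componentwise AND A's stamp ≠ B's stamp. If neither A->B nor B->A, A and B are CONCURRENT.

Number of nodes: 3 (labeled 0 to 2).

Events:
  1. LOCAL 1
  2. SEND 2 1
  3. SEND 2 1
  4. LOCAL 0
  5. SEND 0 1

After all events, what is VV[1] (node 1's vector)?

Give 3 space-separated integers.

Initial: VV[0]=[0, 0, 0]
Initial: VV[1]=[0, 0, 0]
Initial: VV[2]=[0, 0, 0]
Event 1: LOCAL 1: VV[1][1]++ -> VV[1]=[0, 1, 0]
Event 2: SEND 2->1: VV[2][2]++ -> VV[2]=[0, 0, 1], msg_vec=[0, 0, 1]; VV[1]=max(VV[1],msg_vec) then VV[1][1]++ -> VV[1]=[0, 2, 1]
Event 3: SEND 2->1: VV[2][2]++ -> VV[2]=[0, 0, 2], msg_vec=[0, 0, 2]; VV[1]=max(VV[1],msg_vec) then VV[1][1]++ -> VV[1]=[0, 3, 2]
Event 4: LOCAL 0: VV[0][0]++ -> VV[0]=[1, 0, 0]
Event 5: SEND 0->1: VV[0][0]++ -> VV[0]=[2, 0, 0], msg_vec=[2, 0, 0]; VV[1]=max(VV[1],msg_vec) then VV[1][1]++ -> VV[1]=[2, 4, 2]
Final vectors: VV[0]=[2, 0, 0]; VV[1]=[2, 4, 2]; VV[2]=[0, 0, 2]

Answer: 2 4 2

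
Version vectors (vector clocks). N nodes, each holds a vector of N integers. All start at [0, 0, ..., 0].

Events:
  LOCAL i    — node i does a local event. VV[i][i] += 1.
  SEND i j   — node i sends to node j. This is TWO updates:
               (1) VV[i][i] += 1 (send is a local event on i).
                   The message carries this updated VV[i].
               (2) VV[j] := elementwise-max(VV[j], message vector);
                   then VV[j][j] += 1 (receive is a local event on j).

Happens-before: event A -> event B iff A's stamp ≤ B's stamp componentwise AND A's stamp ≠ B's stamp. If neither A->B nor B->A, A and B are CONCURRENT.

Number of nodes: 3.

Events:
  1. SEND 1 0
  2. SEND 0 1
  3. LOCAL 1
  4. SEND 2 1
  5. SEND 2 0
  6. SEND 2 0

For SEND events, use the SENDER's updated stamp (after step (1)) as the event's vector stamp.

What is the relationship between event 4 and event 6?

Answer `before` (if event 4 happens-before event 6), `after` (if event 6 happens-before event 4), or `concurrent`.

Initial: VV[0]=[0, 0, 0]
Initial: VV[1]=[0, 0, 0]
Initial: VV[2]=[0, 0, 0]
Event 1: SEND 1->0: VV[1][1]++ -> VV[1]=[0, 1, 0], msg_vec=[0, 1, 0]; VV[0]=max(VV[0],msg_vec) then VV[0][0]++ -> VV[0]=[1, 1, 0]
Event 2: SEND 0->1: VV[0][0]++ -> VV[0]=[2, 1, 0], msg_vec=[2, 1, 0]; VV[1]=max(VV[1],msg_vec) then VV[1][1]++ -> VV[1]=[2, 2, 0]
Event 3: LOCAL 1: VV[1][1]++ -> VV[1]=[2, 3, 0]
Event 4: SEND 2->1: VV[2][2]++ -> VV[2]=[0, 0, 1], msg_vec=[0, 0, 1]; VV[1]=max(VV[1],msg_vec) then VV[1][1]++ -> VV[1]=[2, 4, 1]
Event 5: SEND 2->0: VV[2][2]++ -> VV[2]=[0, 0, 2], msg_vec=[0, 0, 2]; VV[0]=max(VV[0],msg_vec) then VV[0][0]++ -> VV[0]=[3, 1, 2]
Event 6: SEND 2->0: VV[2][2]++ -> VV[2]=[0, 0, 3], msg_vec=[0, 0, 3]; VV[0]=max(VV[0],msg_vec) then VV[0][0]++ -> VV[0]=[4, 1, 3]
Event 4 stamp: [0, 0, 1]
Event 6 stamp: [0, 0, 3]
[0, 0, 1] <= [0, 0, 3]? True
[0, 0, 3] <= [0, 0, 1]? False
Relation: before

Answer: before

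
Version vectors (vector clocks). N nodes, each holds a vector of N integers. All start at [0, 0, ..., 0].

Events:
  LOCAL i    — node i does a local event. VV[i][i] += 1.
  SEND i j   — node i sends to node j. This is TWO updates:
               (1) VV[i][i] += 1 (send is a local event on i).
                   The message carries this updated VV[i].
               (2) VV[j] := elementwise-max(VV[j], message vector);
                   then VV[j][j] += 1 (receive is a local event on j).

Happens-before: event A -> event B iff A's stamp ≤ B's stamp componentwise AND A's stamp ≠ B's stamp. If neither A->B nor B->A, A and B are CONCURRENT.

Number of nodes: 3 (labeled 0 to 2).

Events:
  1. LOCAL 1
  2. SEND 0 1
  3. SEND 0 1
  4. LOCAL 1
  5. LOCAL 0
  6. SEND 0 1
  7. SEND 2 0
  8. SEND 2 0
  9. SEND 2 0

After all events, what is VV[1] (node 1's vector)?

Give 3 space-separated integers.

Initial: VV[0]=[0, 0, 0]
Initial: VV[1]=[0, 0, 0]
Initial: VV[2]=[0, 0, 0]
Event 1: LOCAL 1: VV[1][1]++ -> VV[1]=[0, 1, 0]
Event 2: SEND 0->1: VV[0][0]++ -> VV[0]=[1, 0, 0], msg_vec=[1, 0, 0]; VV[1]=max(VV[1],msg_vec) then VV[1][1]++ -> VV[1]=[1, 2, 0]
Event 3: SEND 0->1: VV[0][0]++ -> VV[0]=[2, 0, 0], msg_vec=[2, 0, 0]; VV[1]=max(VV[1],msg_vec) then VV[1][1]++ -> VV[1]=[2, 3, 0]
Event 4: LOCAL 1: VV[1][1]++ -> VV[1]=[2, 4, 0]
Event 5: LOCAL 0: VV[0][0]++ -> VV[0]=[3, 0, 0]
Event 6: SEND 0->1: VV[0][0]++ -> VV[0]=[4, 0, 0], msg_vec=[4, 0, 0]; VV[1]=max(VV[1],msg_vec) then VV[1][1]++ -> VV[1]=[4, 5, 0]
Event 7: SEND 2->0: VV[2][2]++ -> VV[2]=[0, 0, 1], msg_vec=[0, 0, 1]; VV[0]=max(VV[0],msg_vec) then VV[0][0]++ -> VV[0]=[5, 0, 1]
Event 8: SEND 2->0: VV[2][2]++ -> VV[2]=[0, 0, 2], msg_vec=[0, 0, 2]; VV[0]=max(VV[0],msg_vec) then VV[0][0]++ -> VV[0]=[6, 0, 2]
Event 9: SEND 2->0: VV[2][2]++ -> VV[2]=[0, 0, 3], msg_vec=[0, 0, 3]; VV[0]=max(VV[0],msg_vec) then VV[0][0]++ -> VV[0]=[7, 0, 3]
Final vectors: VV[0]=[7, 0, 3]; VV[1]=[4, 5, 0]; VV[2]=[0, 0, 3]

Answer: 4 5 0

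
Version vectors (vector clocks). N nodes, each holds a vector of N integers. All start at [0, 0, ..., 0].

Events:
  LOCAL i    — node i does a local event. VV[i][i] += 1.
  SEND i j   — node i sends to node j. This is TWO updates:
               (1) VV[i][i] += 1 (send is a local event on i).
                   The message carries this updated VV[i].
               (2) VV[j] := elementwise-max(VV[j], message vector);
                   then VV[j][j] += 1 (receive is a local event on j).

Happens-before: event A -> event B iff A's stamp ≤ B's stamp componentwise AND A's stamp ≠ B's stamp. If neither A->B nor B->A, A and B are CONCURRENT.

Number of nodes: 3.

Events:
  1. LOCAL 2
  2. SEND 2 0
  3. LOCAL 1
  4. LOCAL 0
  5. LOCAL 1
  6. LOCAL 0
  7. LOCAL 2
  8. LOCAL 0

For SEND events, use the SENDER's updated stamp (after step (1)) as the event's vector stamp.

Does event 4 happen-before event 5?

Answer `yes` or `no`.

Answer: no

Derivation:
Initial: VV[0]=[0, 0, 0]
Initial: VV[1]=[0, 0, 0]
Initial: VV[2]=[0, 0, 0]
Event 1: LOCAL 2: VV[2][2]++ -> VV[2]=[0, 0, 1]
Event 2: SEND 2->0: VV[2][2]++ -> VV[2]=[0, 0, 2], msg_vec=[0, 0, 2]; VV[0]=max(VV[0],msg_vec) then VV[0][0]++ -> VV[0]=[1, 0, 2]
Event 3: LOCAL 1: VV[1][1]++ -> VV[1]=[0, 1, 0]
Event 4: LOCAL 0: VV[0][0]++ -> VV[0]=[2, 0, 2]
Event 5: LOCAL 1: VV[1][1]++ -> VV[1]=[0, 2, 0]
Event 6: LOCAL 0: VV[0][0]++ -> VV[0]=[3, 0, 2]
Event 7: LOCAL 2: VV[2][2]++ -> VV[2]=[0, 0, 3]
Event 8: LOCAL 0: VV[0][0]++ -> VV[0]=[4, 0, 2]
Event 4 stamp: [2, 0, 2]
Event 5 stamp: [0, 2, 0]
[2, 0, 2] <= [0, 2, 0]? False. Equal? False. Happens-before: False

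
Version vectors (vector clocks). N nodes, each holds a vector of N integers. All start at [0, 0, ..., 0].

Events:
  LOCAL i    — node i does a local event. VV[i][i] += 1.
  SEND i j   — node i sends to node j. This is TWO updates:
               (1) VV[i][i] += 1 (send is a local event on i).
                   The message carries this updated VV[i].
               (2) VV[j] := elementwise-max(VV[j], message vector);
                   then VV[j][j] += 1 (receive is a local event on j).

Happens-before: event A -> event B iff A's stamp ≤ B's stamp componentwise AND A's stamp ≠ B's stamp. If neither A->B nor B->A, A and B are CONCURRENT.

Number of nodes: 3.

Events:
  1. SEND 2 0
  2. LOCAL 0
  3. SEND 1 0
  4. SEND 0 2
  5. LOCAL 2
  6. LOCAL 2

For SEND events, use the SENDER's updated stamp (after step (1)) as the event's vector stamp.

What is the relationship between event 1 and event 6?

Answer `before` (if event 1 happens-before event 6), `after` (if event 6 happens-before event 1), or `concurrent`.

Initial: VV[0]=[0, 0, 0]
Initial: VV[1]=[0, 0, 0]
Initial: VV[2]=[0, 0, 0]
Event 1: SEND 2->0: VV[2][2]++ -> VV[2]=[0, 0, 1], msg_vec=[0, 0, 1]; VV[0]=max(VV[0],msg_vec) then VV[0][0]++ -> VV[0]=[1, 0, 1]
Event 2: LOCAL 0: VV[0][0]++ -> VV[0]=[2, 0, 1]
Event 3: SEND 1->0: VV[1][1]++ -> VV[1]=[0, 1, 0], msg_vec=[0, 1, 0]; VV[0]=max(VV[0],msg_vec) then VV[0][0]++ -> VV[0]=[3, 1, 1]
Event 4: SEND 0->2: VV[0][0]++ -> VV[0]=[4, 1, 1], msg_vec=[4, 1, 1]; VV[2]=max(VV[2],msg_vec) then VV[2][2]++ -> VV[2]=[4, 1, 2]
Event 5: LOCAL 2: VV[2][2]++ -> VV[2]=[4, 1, 3]
Event 6: LOCAL 2: VV[2][2]++ -> VV[2]=[4, 1, 4]
Event 1 stamp: [0, 0, 1]
Event 6 stamp: [4, 1, 4]
[0, 0, 1] <= [4, 1, 4]? True
[4, 1, 4] <= [0, 0, 1]? False
Relation: before

Answer: before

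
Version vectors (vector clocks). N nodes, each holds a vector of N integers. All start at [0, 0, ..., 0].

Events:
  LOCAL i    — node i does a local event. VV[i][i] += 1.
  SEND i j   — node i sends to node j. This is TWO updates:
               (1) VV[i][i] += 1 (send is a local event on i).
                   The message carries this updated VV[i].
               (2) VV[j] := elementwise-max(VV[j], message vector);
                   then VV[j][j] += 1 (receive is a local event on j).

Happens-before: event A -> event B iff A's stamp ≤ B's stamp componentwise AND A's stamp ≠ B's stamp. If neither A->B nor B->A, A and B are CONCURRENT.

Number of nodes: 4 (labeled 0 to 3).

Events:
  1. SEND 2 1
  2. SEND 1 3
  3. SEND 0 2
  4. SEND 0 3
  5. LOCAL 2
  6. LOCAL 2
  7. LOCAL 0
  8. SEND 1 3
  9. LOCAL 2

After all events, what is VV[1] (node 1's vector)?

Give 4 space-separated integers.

Initial: VV[0]=[0, 0, 0, 0]
Initial: VV[1]=[0, 0, 0, 0]
Initial: VV[2]=[0, 0, 0, 0]
Initial: VV[3]=[0, 0, 0, 0]
Event 1: SEND 2->1: VV[2][2]++ -> VV[2]=[0, 0, 1, 0], msg_vec=[0, 0, 1, 0]; VV[1]=max(VV[1],msg_vec) then VV[1][1]++ -> VV[1]=[0, 1, 1, 0]
Event 2: SEND 1->3: VV[1][1]++ -> VV[1]=[0, 2, 1, 0], msg_vec=[0, 2, 1, 0]; VV[3]=max(VV[3],msg_vec) then VV[3][3]++ -> VV[3]=[0, 2, 1, 1]
Event 3: SEND 0->2: VV[0][0]++ -> VV[0]=[1, 0, 0, 0], msg_vec=[1, 0, 0, 0]; VV[2]=max(VV[2],msg_vec) then VV[2][2]++ -> VV[2]=[1, 0, 2, 0]
Event 4: SEND 0->3: VV[0][0]++ -> VV[0]=[2, 0, 0, 0], msg_vec=[2, 0, 0, 0]; VV[3]=max(VV[3],msg_vec) then VV[3][3]++ -> VV[3]=[2, 2, 1, 2]
Event 5: LOCAL 2: VV[2][2]++ -> VV[2]=[1, 0, 3, 0]
Event 6: LOCAL 2: VV[2][2]++ -> VV[2]=[1, 0, 4, 0]
Event 7: LOCAL 0: VV[0][0]++ -> VV[0]=[3, 0, 0, 0]
Event 8: SEND 1->3: VV[1][1]++ -> VV[1]=[0, 3, 1, 0], msg_vec=[0, 3, 1, 0]; VV[3]=max(VV[3],msg_vec) then VV[3][3]++ -> VV[3]=[2, 3, 1, 3]
Event 9: LOCAL 2: VV[2][2]++ -> VV[2]=[1, 0, 5, 0]
Final vectors: VV[0]=[3, 0, 0, 0]; VV[1]=[0, 3, 1, 0]; VV[2]=[1, 0, 5, 0]; VV[3]=[2, 3, 1, 3]

Answer: 0 3 1 0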